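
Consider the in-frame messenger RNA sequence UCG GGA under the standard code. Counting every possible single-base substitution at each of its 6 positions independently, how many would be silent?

6

Codon 1 (UCG, Ser): 3 synonymous substitutions.
Codon 2 (GGA, Gly): 3 synonymous substitutions.
Total: 3 + 3 = 6.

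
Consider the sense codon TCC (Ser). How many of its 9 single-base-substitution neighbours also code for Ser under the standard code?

3

Position 1: none → 0 synonymous.
Position 2: none → 0 synonymous.
Position 3: TCT, TCA, TCG → 3 synonymous.
Total: 0 + 0 + 3 = 3.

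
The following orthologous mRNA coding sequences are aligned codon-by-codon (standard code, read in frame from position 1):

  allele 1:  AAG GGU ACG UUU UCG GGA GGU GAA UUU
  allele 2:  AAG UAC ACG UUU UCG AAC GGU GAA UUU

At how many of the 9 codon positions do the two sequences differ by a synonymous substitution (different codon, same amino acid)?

0

Codon 1: AAG Lys / AAG Lys — identical.
Codon 2: GGU Gly / UAC Tyr — nonsynonymous.
Codon 3: ACG Thr / ACG Thr — identical.
Codon 4: UUU Phe / UUU Phe — identical.
Codon 5: UCG Ser / UCG Ser — identical.
Codon 6: GGA Gly / AAC Asn — nonsynonymous.
Codon 7: GGU Gly / GGU Gly — identical.
Codon 8: GAA Glu / GAA Glu — identical.
Codon 9: UUU Phe / UUU Phe — identical.
Synonymous differences: 0.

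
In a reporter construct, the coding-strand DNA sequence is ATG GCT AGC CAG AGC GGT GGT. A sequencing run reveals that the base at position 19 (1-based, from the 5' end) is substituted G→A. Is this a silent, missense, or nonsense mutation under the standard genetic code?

Position 19 falls in codon 7: GGT → Gly.
After the substitution the codon is AGT → Ser.
Gly ≠ Ser, so this is a missense mutation.

missense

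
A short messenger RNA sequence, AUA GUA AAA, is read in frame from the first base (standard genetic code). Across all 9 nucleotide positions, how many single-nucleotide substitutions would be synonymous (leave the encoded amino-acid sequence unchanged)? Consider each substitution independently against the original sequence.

Codon 1 (AUA, Ile): 2 synonymous substitutions.
Codon 2 (GUA, Val): 3 synonymous substitutions.
Codon 3 (AAA, Lys): 1 synonymous substitution.
Total: 2 + 3 + 1 = 6.

6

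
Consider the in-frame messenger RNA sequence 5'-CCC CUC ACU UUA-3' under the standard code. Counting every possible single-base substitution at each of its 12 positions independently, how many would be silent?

11

Codon 1 (CCC, Pro): 3 synonymous substitutions.
Codon 2 (CUC, Leu): 3 synonymous substitutions.
Codon 3 (ACU, Thr): 3 synonymous substitutions.
Codon 4 (UUA, Leu): 2 synonymous substitutions.
Total: 3 + 3 + 3 + 2 = 11.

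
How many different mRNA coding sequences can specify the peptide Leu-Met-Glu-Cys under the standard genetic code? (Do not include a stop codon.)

Leu: 6 codons.
Met: 1 codon.
Glu: 2 codons.
Cys: 2 codons.
6 × 1 × 2 × 2 = 24.

24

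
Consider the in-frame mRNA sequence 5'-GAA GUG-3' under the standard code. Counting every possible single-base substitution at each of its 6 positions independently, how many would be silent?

4

Codon 1 (GAA, Glu): 1 synonymous substitution.
Codon 2 (GUG, Val): 3 synonymous substitutions.
Total: 1 + 3 = 4.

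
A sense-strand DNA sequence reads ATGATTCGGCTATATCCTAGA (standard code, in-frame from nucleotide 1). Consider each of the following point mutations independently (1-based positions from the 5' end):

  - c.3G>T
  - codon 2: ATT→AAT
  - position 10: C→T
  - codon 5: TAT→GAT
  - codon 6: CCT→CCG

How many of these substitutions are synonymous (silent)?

Codon 1: ATG (Met) → ATT (Ile) — missense.
Codon 2: ATT (Ile) → AAT (Asn) — missense.
Codon 4: CTA (Leu) → TTA (Leu) — synonymous.
Codon 5: TAT (Tyr) → GAT (Asp) — missense.
Codon 6: CCT (Pro) → CCG (Pro) — synonymous.
Synonymous: 2 of 5.

2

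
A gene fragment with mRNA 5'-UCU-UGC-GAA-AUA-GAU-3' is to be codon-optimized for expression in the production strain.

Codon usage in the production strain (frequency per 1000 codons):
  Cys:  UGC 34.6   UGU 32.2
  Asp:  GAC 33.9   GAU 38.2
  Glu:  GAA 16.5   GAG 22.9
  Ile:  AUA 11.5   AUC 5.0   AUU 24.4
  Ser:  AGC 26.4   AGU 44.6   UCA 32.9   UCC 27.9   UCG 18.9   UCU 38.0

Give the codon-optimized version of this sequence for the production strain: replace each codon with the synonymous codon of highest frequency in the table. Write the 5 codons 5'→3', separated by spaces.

Codon 1 (Ser): best is AGU at 44.6.
Codon 2 (Cys): best is UGC at 34.6.
Codon 3 (Glu): best is GAG at 22.9.
Codon 4 (Ile): best is AUU at 24.4.
Codon 5 (Asp): best is GAU at 38.2.

AGU UGC GAG AUU GAU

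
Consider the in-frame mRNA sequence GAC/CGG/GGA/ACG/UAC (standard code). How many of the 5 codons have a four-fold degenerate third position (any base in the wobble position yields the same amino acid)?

3

Codon 1 GAC (Asp): third position 2-fold.
Codon 2 CGG (Arg): third position 4-fold.
Codon 3 GGA (Gly): third position 4-fold.
Codon 4 ACG (Thr): third position 4-fold.
Codon 5 UAC (Tyr): third position 2-fold.
Four-fold degenerate third positions: 3.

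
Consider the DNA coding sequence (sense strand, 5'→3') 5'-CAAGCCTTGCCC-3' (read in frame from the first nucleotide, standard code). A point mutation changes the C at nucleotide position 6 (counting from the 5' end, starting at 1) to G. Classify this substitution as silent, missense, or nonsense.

Position 6 falls in codon 2: GCC → Ala.
After the substitution the codon is GCG → Ala.
Both encode Ala, so the change is synonymous.

silent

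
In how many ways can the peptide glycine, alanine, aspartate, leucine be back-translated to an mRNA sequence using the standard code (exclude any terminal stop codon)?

192

Gly: 4 codons.
Ala: 4 codons.
Asp: 2 codons.
Leu: 6 codons.
4 × 4 × 2 × 6 = 192.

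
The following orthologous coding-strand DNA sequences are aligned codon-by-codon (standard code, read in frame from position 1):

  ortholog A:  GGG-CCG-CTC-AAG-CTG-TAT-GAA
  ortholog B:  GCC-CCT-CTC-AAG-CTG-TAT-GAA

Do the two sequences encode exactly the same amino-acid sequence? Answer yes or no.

Codon 1: GGG Gly / GCC Ala — nonsynonymous.
Codon 2: CCG Pro / CCT Pro — synonymous.
Codon 3: CTC Leu / CTC Leu — identical.
Codon 4: AAG Lys / AAG Lys — identical.
Codon 5: CTG Leu / CTG Leu — identical.
Codon 6: TAT Tyr / TAT Tyr — identical.
Codon 7: GAA Glu / GAA Glu — identical.
Nonsynonymous differences: 1 → different protein.

no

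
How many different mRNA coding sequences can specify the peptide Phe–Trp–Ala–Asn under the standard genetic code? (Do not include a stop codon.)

16

Phe: 2 codons.
Trp: 1 codon.
Ala: 4 codons.
Asn: 2 codons.
2 × 1 × 4 × 2 = 16.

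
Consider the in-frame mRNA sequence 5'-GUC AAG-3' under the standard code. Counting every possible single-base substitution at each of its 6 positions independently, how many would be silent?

4

Codon 1 (GUC, Val): 3 synonymous substitutions.
Codon 2 (AAG, Lys): 1 synonymous substitution.
Total: 3 + 1 = 4.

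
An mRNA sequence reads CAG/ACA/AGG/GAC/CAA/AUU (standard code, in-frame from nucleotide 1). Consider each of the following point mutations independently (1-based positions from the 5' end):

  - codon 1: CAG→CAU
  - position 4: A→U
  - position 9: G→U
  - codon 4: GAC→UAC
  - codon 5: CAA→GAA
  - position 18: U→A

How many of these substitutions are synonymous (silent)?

1

Codon 1: CAG (Gln) → CAU (His) — missense.
Codon 2: ACA (Thr) → UCA (Ser) — missense.
Codon 3: AGG (Arg) → AGU (Ser) — missense.
Codon 4: GAC (Asp) → UAC (Tyr) — missense.
Codon 5: CAA (Gln) → GAA (Glu) — missense.
Codon 6: AUU (Ile) → AUA (Ile) — synonymous.
Synonymous: 1 of 6.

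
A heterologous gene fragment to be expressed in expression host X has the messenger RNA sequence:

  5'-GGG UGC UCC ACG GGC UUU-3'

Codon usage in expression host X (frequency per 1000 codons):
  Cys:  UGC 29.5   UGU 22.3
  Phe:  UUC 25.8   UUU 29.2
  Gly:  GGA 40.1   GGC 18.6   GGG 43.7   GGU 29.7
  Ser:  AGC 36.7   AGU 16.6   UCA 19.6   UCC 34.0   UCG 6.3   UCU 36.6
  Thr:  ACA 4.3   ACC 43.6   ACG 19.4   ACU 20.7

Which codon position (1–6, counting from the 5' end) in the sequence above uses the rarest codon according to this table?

Codon 1 GGG (Gly): 43.7 per 1000.
Codon 2 UGC (Cys): 29.5 per 1000.
Codon 3 UCC (Ser): 34.0 per 1000.
Codon 4 ACG (Thr): 19.4 per 1000.
Codon 5 GGC (Gly): 18.6 per 1000.
Codon 6 UUU (Phe): 29.2 per 1000.
Lowest frequency is 18.6 at codon 5.

5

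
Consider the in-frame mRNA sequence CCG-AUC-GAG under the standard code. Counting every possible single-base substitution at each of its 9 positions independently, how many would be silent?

6

Codon 1 (CCG, Pro): 3 synonymous substitutions.
Codon 2 (AUC, Ile): 2 synonymous substitutions.
Codon 3 (GAG, Glu): 1 synonymous substitution.
Total: 3 + 2 + 1 = 6.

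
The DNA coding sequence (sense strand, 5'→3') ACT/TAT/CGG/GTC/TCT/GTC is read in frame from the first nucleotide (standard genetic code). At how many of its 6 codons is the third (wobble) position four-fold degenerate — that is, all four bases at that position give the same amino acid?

5

Codon 1 ACT (Thr): third position 4-fold.
Codon 2 TAT (Tyr): third position 2-fold.
Codon 3 CGG (Arg): third position 4-fold.
Codon 4 GTC (Val): third position 4-fold.
Codon 5 TCT (Ser): third position 4-fold.
Codon 6 GTC (Val): third position 4-fold.
Four-fold degenerate third positions: 5.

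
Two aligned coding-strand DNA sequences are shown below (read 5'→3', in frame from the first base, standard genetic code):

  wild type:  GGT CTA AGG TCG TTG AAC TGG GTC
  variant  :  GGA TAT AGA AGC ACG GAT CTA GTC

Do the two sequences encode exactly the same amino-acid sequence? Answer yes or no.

Codon 1: GGT Gly / GGA Gly — synonymous.
Codon 2: CTA Leu / TAT Tyr — nonsynonymous.
Codon 3: AGG Arg / AGA Arg — synonymous.
Codon 4: TCG Ser / AGC Ser — synonymous.
Codon 5: TTG Leu / ACG Thr — nonsynonymous.
Codon 6: AAC Asn / GAT Asp — nonsynonymous.
Codon 7: TGG Trp / CTA Leu — nonsynonymous.
Codon 8: GTC Val / GTC Val — identical.
Nonsynonymous differences: 4 → different protein.

no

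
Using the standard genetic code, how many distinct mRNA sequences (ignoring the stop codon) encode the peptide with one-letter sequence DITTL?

Asp: 2 codons.
Ile: 3 codons.
Thr: 4 codons.
Thr: 4 codons.
Leu: 6 codons.
2 × 3 × 4 × 4 × 6 = 576.

576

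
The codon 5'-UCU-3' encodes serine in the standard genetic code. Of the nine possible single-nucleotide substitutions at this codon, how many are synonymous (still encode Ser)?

Position 1: none → 0 synonymous.
Position 2: none → 0 synonymous.
Position 3: UCC, UCA, UCG → 3 synonymous.
Total: 0 + 0 + 3 = 3.

3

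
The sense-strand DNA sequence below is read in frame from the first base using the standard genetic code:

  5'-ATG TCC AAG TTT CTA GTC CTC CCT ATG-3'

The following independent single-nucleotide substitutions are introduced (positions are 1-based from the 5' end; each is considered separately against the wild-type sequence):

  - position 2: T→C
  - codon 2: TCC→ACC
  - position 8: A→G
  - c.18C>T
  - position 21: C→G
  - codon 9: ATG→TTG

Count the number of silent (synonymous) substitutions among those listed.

Codon 1: ATG (Met) → ACG (Thr) — missense.
Codon 2: TCC (Ser) → ACC (Thr) — missense.
Codon 3: AAG (Lys) → AGG (Arg) — missense.
Codon 6: GTC (Val) → GTT (Val) — synonymous.
Codon 7: CTC (Leu) → CTG (Leu) — synonymous.
Codon 9: ATG (Met) → TTG (Leu) — missense.
Synonymous: 2 of 6.

2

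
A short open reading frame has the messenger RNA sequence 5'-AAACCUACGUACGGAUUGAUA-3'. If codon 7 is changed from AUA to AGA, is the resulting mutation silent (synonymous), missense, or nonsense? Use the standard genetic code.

Position 20 falls in codon 7: AUA → Ile.
After the substitution the codon is AGA → Arg.
Ile ≠ Arg, so this is a missense mutation.

missense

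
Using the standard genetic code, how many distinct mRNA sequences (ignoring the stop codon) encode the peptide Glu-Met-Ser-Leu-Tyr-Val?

576

Glu: 2 codons.
Met: 1 codon.
Ser: 6 codons.
Leu: 6 codons.
Tyr: 2 codons.
Val: 4 codons.
2 × 1 × 6 × 6 × 2 × 4 = 576.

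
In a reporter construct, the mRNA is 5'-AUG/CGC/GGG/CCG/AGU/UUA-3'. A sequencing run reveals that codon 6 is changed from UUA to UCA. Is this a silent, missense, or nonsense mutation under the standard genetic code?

Position 17 falls in codon 6: UUA → Leu.
After the substitution the codon is UCA → Ser.
Leu ≠ Ser, so this is a missense mutation.

missense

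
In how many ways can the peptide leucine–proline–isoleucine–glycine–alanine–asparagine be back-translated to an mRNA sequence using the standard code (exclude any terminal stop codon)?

Leu: 6 codons.
Pro: 4 codons.
Ile: 3 codons.
Gly: 4 codons.
Ala: 4 codons.
Asn: 2 codons.
6 × 4 × 3 × 4 × 4 × 2 = 2304.

2304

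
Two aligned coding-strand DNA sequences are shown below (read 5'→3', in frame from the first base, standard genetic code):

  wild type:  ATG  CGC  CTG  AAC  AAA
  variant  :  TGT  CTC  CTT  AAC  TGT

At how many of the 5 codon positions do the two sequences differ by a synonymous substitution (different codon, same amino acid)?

1

Codon 1: ATG Met / TGT Cys — nonsynonymous.
Codon 2: CGC Arg / CTC Leu — nonsynonymous.
Codon 3: CTG Leu / CTT Leu — synonymous.
Codon 4: AAC Asn / AAC Asn — identical.
Codon 5: AAA Lys / TGT Cys — nonsynonymous.
Synonymous differences: 1.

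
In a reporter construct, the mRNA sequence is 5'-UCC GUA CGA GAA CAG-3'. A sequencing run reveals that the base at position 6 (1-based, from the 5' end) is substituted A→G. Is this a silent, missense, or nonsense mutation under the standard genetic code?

Position 6 falls in codon 2: GUA → Val.
After the substitution the codon is GUG → Val.
Both encode Val, so the change is synonymous.

silent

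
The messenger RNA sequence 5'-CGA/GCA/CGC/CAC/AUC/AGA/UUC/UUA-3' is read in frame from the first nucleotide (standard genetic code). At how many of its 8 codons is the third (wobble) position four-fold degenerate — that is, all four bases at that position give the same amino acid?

Codon 1 CGA (Arg): third position 4-fold.
Codon 2 GCA (Ala): third position 4-fold.
Codon 3 CGC (Arg): third position 4-fold.
Codon 4 CAC (His): third position 2-fold.
Codon 5 AUC (Ile): third position 3-fold.
Codon 6 AGA (Arg): third position 2-fold.
Codon 7 UUC (Phe): third position 2-fold.
Codon 8 UUA (Leu): third position 2-fold.
Four-fold degenerate third positions: 3.

3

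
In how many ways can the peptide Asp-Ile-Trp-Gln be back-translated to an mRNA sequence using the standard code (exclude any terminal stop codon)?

Asp: 2 codons.
Ile: 3 codons.
Trp: 1 codon.
Gln: 2 codons.
2 × 3 × 1 × 2 = 12.

12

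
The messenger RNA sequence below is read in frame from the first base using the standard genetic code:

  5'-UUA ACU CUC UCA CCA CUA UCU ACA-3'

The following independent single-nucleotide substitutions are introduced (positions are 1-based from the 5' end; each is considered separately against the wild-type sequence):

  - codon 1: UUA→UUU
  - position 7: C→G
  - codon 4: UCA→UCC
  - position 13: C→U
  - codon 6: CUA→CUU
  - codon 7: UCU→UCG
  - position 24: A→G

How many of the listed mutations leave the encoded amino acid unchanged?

4

Codon 1: UUA (Leu) → UUU (Phe) — missense.
Codon 3: CUC (Leu) → GUC (Val) — missense.
Codon 4: UCA (Ser) → UCC (Ser) — synonymous.
Codon 5: CCA (Pro) → UCA (Ser) — missense.
Codon 6: CUA (Leu) → CUU (Leu) — synonymous.
Codon 7: UCU (Ser) → UCG (Ser) — synonymous.
Codon 8: ACA (Thr) → ACG (Thr) — synonymous.
Synonymous: 4 of 7.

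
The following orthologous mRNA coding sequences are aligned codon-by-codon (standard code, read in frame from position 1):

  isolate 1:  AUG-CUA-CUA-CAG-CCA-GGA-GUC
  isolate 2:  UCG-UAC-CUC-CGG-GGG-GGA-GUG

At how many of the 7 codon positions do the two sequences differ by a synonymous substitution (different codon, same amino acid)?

2

Codon 1: AUG Met / UCG Ser — nonsynonymous.
Codon 2: CUA Leu / UAC Tyr — nonsynonymous.
Codon 3: CUA Leu / CUC Leu — synonymous.
Codon 4: CAG Gln / CGG Arg — nonsynonymous.
Codon 5: CCA Pro / GGG Gly — nonsynonymous.
Codon 6: GGA Gly / GGA Gly — identical.
Codon 7: GUC Val / GUG Val — synonymous.
Synonymous differences: 2.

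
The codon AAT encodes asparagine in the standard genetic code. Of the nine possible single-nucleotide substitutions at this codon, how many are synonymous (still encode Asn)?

Position 1: none → 0 synonymous.
Position 2: none → 0 synonymous.
Position 3: AAC → 1 synonymous.
Total: 0 + 0 + 1 = 1.

1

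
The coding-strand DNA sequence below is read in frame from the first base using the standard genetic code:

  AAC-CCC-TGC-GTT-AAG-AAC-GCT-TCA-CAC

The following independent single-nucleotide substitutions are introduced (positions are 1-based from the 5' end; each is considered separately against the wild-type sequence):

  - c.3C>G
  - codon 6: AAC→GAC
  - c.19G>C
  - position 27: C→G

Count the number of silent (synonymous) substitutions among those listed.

Codon 1: AAC (Asn) → AAG (Lys) — missense.
Codon 6: AAC (Asn) → GAC (Asp) — missense.
Codon 7: GCT (Ala) → CCT (Pro) — missense.
Codon 9: CAC (His) → CAG (Gln) — missense.
Synonymous: 0 of 4.

0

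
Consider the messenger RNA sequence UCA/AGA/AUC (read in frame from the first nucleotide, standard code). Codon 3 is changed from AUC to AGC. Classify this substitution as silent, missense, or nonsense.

missense

Position 8 falls in codon 3: AUC → Ile.
After the substitution the codon is AGC → Ser.
Ile ≠ Ser, so this is a missense mutation.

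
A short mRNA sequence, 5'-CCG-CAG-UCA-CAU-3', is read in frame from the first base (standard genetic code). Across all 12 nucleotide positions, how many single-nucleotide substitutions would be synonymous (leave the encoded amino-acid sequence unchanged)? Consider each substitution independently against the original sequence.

8

Codon 1 (CCG, Pro): 3 synonymous substitutions.
Codon 2 (CAG, Gln): 1 synonymous substitution.
Codon 3 (UCA, Ser): 3 synonymous substitutions.
Codon 4 (CAU, His): 1 synonymous substitution.
Total: 3 + 1 + 3 + 1 = 8.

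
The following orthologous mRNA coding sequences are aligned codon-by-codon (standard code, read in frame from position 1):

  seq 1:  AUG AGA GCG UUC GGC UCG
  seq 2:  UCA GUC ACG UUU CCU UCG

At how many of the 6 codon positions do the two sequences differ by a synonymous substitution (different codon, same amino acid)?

Codon 1: AUG Met / UCA Ser — nonsynonymous.
Codon 2: AGA Arg / GUC Val — nonsynonymous.
Codon 3: GCG Ala / ACG Thr — nonsynonymous.
Codon 4: UUC Phe / UUU Phe — synonymous.
Codon 5: GGC Gly / CCU Pro — nonsynonymous.
Codon 6: UCG Ser / UCG Ser — identical.
Synonymous differences: 1.

1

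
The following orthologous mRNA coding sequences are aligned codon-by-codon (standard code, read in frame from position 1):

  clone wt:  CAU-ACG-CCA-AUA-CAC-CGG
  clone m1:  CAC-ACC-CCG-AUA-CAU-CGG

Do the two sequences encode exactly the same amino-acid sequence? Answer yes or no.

Codon 1: CAU His / CAC His — synonymous.
Codon 2: ACG Thr / ACC Thr — synonymous.
Codon 3: CCA Pro / CCG Pro — synonymous.
Codon 4: AUA Ile / AUA Ile — identical.
Codon 5: CAC His / CAU His — synonymous.
Codon 6: CGG Arg / CGG Arg — identical.
Nonsynonymous differences: 0 → same protein.

yes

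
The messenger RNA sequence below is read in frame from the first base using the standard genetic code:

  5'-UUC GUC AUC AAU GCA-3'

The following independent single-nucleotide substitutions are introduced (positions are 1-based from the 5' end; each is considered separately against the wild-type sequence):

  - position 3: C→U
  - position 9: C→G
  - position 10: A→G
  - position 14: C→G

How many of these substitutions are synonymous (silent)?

1

Codon 1: UUC (Phe) → UUU (Phe) — synonymous.
Codon 3: AUC (Ile) → AUG (Met) — missense.
Codon 4: AAU (Asn) → GAU (Asp) — missense.
Codon 5: GCA (Ala) → GGA (Gly) — missense.
Synonymous: 1 of 4.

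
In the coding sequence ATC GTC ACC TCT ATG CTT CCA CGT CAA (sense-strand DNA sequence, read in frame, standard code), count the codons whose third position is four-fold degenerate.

6

Codon 1 ATC (Ile): third position 3-fold.
Codon 2 GTC (Val): third position 4-fold.
Codon 3 ACC (Thr): third position 4-fold.
Codon 4 TCT (Ser): third position 4-fold.
Codon 5 ATG (Met): third position 1-fold.
Codon 6 CTT (Leu): third position 4-fold.
Codon 7 CCA (Pro): third position 4-fold.
Codon 8 CGT (Arg): third position 4-fold.
Codon 9 CAA (Gln): third position 2-fold.
Four-fold degenerate third positions: 6.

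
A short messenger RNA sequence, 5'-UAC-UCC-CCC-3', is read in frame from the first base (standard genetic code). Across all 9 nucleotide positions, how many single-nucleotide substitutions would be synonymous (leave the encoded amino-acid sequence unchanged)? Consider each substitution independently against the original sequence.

Codon 1 (UAC, Tyr): 1 synonymous substitution.
Codon 2 (UCC, Ser): 3 synonymous substitutions.
Codon 3 (CCC, Pro): 3 synonymous substitutions.
Total: 1 + 3 + 3 = 7.

7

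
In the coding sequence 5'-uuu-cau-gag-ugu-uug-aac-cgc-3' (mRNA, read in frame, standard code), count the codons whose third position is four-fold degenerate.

1

Codon 1 UUU (Phe): third position 2-fold.
Codon 2 CAU (His): third position 2-fold.
Codon 3 GAG (Glu): third position 2-fold.
Codon 4 UGU (Cys): third position 2-fold.
Codon 5 UUG (Leu): third position 2-fold.
Codon 6 AAC (Asn): third position 2-fold.
Codon 7 CGC (Arg): third position 4-fold.
Four-fold degenerate third positions: 1.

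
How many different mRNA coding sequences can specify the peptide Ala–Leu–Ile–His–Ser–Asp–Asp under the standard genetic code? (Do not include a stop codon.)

Ala: 4 codons.
Leu: 6 codons.
Ile: 3 codons.
His: 2 codons.
Ser: 6 codons.
Asp: 2 codons.
Asp: 2 codons.
4 × 6 × 3 × 2 × 6 × 2 × 2 = 3456.

3456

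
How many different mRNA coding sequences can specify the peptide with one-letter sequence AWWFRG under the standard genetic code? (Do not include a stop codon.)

Ala: 4 codons.
Trp: 1 codon.
Trp: 1 codon.
Phe: 2 codons.
Arg: 6 codons.
Gly: 4 codons.
4 × 1 × 1 × 2 × 6 × 4 = 192.

192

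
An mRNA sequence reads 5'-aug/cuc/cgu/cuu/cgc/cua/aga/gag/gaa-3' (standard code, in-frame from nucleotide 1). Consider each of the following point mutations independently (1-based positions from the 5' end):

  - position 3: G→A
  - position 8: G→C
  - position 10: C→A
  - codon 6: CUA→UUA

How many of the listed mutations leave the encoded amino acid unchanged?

1

Codon 1: AUG (Met) → AUA (Ile) — missense.
Codon 3: CGU (Arg) → CCU (Pro) — missense.
Codon 4: CUU (Leu) → AUU (Ile) — missense.
Codon 6: CUA (Leu) → UUA (Leu) — synonymous.
Synonymous: 1 of 4.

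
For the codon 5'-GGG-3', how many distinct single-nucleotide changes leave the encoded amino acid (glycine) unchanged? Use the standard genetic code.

3

Position 1: none → 0 synonymous.
Position 2: none → 0 synonymous.
Position 3: GGU, GGC, GGA → 3 synonymous.
Total: 0 + 0 + 3 = 3.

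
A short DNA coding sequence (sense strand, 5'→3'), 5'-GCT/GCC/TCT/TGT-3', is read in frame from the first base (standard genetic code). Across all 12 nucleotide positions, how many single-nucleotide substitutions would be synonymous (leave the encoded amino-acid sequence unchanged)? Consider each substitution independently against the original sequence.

Codon 1 (GCT, Ala): 3 synonymous substitutions.
Codon 2 (GCC, Ala): 3 synonymous substitutions.
Codon 3 (TCT, Ser): 3 synonymous substitutions.
Codon 4 (TGT, Cys): 1 synonymous substitution.
Total: 3 + 3 + 3 + 1 = 10.

10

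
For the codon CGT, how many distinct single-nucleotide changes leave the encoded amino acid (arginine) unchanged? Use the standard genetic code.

Position 1: none → 0 synonymous.
Position 2: none → 0 synonymous.
Position 3: CGC, CGA, CGG → 3 synonymous.
Total: 0 + 0 + 3 = 3.

3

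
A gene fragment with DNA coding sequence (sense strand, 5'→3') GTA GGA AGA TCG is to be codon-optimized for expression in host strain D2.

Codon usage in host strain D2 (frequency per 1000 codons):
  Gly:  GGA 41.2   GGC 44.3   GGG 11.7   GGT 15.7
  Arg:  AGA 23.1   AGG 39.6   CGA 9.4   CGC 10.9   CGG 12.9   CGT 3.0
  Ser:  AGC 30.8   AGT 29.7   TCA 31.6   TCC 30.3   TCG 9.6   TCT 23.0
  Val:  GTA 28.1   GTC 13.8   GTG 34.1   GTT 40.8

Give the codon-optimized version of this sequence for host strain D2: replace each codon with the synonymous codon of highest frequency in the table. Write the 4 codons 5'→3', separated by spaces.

Codon 1 (Val): best is GTT at 40.8.
Codon 2 (Gly): best is GGC at 44.3.
Codon 3 (Arg): best is AGG at 39.6.
Codon 4 (Ser): best is TCA at 31.6.

GTT GGC AGG TCA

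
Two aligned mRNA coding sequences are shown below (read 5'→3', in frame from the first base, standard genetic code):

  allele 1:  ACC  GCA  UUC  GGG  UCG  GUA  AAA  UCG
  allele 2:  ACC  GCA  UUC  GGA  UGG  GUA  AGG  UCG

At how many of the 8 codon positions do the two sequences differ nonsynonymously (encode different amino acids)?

Codon 1: ACC Thr / ACC Thr — identical.
Codon 2: GCA Ala / GCA Ala — identical.
Codon 3: UUC Phe / UUC Phe — identical.
Codon 4: GGG Gly / GGA Gly — synonymous.
Codon 5: UCG Ser / UGG Trp — nonsynonymous.
Codon 6: GUA Val / GUA Val — identical.
Codon 7: AAA Lys / AGG Arg — nonsynonymous.
Codon 8: UCG Ser / UCG Ser — identical.
Nonsynonymous differences: 2.

2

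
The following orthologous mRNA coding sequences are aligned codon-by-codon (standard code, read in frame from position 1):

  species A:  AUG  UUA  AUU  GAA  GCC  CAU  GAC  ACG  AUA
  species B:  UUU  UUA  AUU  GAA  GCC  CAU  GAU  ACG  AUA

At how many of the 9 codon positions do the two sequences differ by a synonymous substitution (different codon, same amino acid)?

1

Codon 1: AUG Met / UUU Phe — nonsynonymous.
Codon 2: UUA Leu / UUA Leu — identical.
Codon 3: AUU Ile / AUU Ile — identical.
Codon 4: GAA Glu / GAA Glu — identical.
Codon 5: GCC Ala / GCC Ala — identical.
Codon 6: CAU His / CAU His — identical.
Codon 7: GAC Asp / GAU Asp — synonymous.
Codon 8: ACG Thr / ACG Thr — identical.
Codon 9: AUA Ile / AUA Ile — identical.
Synonymous differences: 1.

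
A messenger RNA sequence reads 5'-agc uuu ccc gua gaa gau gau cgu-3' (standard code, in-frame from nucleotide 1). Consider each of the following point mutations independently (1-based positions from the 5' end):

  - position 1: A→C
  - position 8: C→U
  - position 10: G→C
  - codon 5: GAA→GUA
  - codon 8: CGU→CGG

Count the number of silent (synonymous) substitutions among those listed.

1

Codon 1: AGC (Ser) → CGC (Arg) — missense.
Codon 3: CCC (Pro) → CUC (Leu) — missense.
Codon 4: GUA (Val) → CUA (Leu) — missense.
Codon 5: GAA (Glu) → GUA (Val) — missense.
Codon 8: CGU (Arg) → CGG (Arg) — synonymous.
Synonymous: 1 of 5.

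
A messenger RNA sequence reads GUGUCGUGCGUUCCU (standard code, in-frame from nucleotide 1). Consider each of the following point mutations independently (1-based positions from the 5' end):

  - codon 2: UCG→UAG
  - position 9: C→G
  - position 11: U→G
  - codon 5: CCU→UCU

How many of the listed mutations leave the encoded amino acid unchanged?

0

Codon 2: UCG (Ser) → UAG (Stop) — nonsense.
Codon 3: UGC (Cys) → UGG (Trp) — missense.
Codon 4: GUU (Val) → GGU (Gly) — missense.
Codon 5: CCU (Pro) → UCU (Ser) — missense.
Synonymous: 0 of 4.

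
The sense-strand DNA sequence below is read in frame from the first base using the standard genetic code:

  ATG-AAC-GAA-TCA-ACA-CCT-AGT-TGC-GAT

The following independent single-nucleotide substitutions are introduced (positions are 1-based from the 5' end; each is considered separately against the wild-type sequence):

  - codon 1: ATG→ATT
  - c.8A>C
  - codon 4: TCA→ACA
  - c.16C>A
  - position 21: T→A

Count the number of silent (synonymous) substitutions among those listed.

Codon 1: ATG (Met) → ATT (Ile) — missense.
Codon 3: GAA (Glu) → GCA (Ala) — missense.
Codon 4: TCA (Ser) → ACA (Thr) — missense.
Codon 6: CCT (Pro) → ACT (Thr) — missense.
Codon 7: AGT (Ser) → AGA (Arg) — missense.
Synonymous: 0 of 5.

0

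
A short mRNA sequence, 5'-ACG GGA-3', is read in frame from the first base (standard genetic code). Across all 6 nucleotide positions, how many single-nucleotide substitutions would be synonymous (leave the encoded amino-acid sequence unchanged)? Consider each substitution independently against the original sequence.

Codon 1 (ACG, Thr): 3 synonymous substitutions.
Codon 2 (GGA, Gly): 3 synonymous substitutions.
Total: 3 + 3 = 6.

6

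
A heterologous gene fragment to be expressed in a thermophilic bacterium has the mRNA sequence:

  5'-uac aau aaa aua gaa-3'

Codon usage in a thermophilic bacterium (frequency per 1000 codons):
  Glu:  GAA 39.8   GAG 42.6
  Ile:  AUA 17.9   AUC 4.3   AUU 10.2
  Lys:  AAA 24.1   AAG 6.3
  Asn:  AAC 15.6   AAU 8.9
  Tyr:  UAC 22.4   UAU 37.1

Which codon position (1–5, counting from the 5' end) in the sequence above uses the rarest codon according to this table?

Codon 1 UAC (Tyr): 22.4 per 1000.
Codon 2 AAU (Asn): 8.9 per 1000.
Codon 3 AAA (Lys): 24.1 per 1000.
Codon 4 AUA (Ile): 17.9 per 1000.
Codon 5 GAA (Glu): 39.8 per 1000.
Lowest frequency is 8.9 at codon 2.

2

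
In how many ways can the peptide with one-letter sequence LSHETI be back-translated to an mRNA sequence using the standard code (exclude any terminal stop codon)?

1728

Leu: 6 codons.
Ser: 6 codons.
His: 2 codons.
Glu: 2 codons.
Thr: 4 codons.
Ile: 3 codons.
6 × 6 × 2 × 2 × 4 × 3 = 1728.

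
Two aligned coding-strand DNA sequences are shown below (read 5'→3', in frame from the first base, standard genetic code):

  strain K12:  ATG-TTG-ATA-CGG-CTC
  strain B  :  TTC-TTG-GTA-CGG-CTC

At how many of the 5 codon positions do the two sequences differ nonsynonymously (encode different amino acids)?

2

Codon 1: ATG Met / TTC Phe — nonsynonymous.
Codon 2: TTG Leu / TTG Leu — identical.
Codon 3: ATA Ile / GTA Val — nonsynonymous.
Codon 4: CGG Arg / CGG Arg — identical.
Codon 5: CTC Leu / CTC Leu — identical.
Nonsynonymous differences: 2.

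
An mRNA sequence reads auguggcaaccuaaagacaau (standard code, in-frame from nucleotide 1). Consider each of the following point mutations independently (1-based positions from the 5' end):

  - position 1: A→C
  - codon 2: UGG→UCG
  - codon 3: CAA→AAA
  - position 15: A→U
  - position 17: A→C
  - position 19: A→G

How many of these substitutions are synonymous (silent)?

Codon 1: AUG (Met) → CUG (Leu) — missense.
Codon 2: UGG (Trp) → UCG (Ser) — missense.
Codon 3: CAA (Gln) → AAA (Lys) — missense.
Codon 5: AAA (Lys) → AAU (Asn) — missense.
Codon 6: GAC (Asp) → GCC (Ala) — missense.
Codon 7: AAU (Asn) → GAU (Asp) — missense.
Synonymous: 0 of 6.

0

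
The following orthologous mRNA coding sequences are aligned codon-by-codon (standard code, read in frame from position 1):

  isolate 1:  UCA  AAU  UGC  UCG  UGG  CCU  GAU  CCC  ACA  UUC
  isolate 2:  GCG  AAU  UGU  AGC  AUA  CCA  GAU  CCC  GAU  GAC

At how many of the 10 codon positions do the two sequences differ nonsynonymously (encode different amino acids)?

4

Codon 1: UCA Ser / GCG Ala — nonsynonymous.
Codon 2: AAU Asn / AAU Asn — identical.
Codon 3: UGC Cys / UGU Cys — synonymous.
Codon 4: UCG Ser / AGC Ser — synonymous.
Codon 5: UGG Trp / AUA Ile — nonsynonymous.
Codon 6: CCU Pro / CCA Pro — synonymous.
Codon 7: GAU Asp / GAU Asp — identical.
Codon 8: CCC Pro / CCC Pro — identical.
Codon 9: ACA Thr / GAU Asp — nonsynonymous.
Codon 10: UUC Phe / GAC Asp — nonsynonymous.
Nonsynonymous differences: 4.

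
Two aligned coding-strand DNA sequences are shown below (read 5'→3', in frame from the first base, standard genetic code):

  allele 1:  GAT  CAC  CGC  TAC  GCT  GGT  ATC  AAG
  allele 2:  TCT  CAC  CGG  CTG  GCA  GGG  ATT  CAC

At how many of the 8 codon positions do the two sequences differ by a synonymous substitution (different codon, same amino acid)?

Codon 1: GAT Asp / TCT Ser — nonsynonymous.
Codon 2: CAC His / CAC His — identical.
Codon 3: CGC Arg / CGG Arg — synonymous.
Codon 4: TAC Tyr / CTG Leu — nonsynonymous.
Codon 5: GCT Ala / GCA Ala — synonymous.
Codon 6: GGT Gly / GGG Gly — synonymous.
Codon 7: ATC Ile / ATT Ile — synonymous.
Codon 8: AAG Lys / CAC His — nonsynonymous.
Synonymous differences: 4.

4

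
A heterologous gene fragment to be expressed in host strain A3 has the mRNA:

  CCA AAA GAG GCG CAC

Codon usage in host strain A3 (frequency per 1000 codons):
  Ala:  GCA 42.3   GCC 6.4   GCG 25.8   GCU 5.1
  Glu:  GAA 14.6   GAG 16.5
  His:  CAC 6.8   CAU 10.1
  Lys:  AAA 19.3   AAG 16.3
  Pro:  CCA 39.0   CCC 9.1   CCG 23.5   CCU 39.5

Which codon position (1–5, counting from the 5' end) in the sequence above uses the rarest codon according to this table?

5

Codon 1 CCA (Pro): 39.0 per 1000.
Codon 2 AAA (Lys): 19.3 per 1000.
Codon 3 GAG (Glu): 16.5 per 1000.
Codon 4 GCG (Ala): 25.8 per 1000.
Codon 5 CAC (His): 6.8 per 1000.
Lowest frequency is 6.8 at codon 5.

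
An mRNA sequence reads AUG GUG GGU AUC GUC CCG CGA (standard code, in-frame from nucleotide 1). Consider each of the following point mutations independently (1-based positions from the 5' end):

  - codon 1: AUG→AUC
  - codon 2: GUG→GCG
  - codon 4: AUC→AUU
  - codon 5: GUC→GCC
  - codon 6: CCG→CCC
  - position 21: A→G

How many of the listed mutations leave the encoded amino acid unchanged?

3

Codon 1: AUG (Met) → AUC (Ile) — missense.
Codon 2: GUG (Val) → GCG (Ala) — missense.
Codon 4: AUC (Ile) → AUU (Ile) — synonymous.
Codon 5: GUC (Val) → GCC (Ala) — missense.
Codon 6: CCG (Pro) → CCC (Pro) — synonymous.
Codon 7: CGA (Arg) → CGG (Arg) — synonymous.
Synonymous: 3 of 6.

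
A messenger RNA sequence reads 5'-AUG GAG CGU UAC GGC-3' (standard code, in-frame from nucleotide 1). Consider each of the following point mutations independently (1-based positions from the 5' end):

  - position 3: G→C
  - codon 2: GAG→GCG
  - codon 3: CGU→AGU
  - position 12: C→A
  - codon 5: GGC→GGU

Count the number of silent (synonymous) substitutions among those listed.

Codon 1: AUG (Met) → AUC (Ile) — missense.
Codon 2: GAG (Glu) → GCG (Ala) — missense.
Codon 3: CGU (Arg) → AGU (Ser) — missense.
Codon 4: UAC (Tyr) → UAA (Stop) — nonsense.
Codon 5: GGC (Gly) → GGU (Gly) — synonymous.
Synonymous: 1 of 5.

1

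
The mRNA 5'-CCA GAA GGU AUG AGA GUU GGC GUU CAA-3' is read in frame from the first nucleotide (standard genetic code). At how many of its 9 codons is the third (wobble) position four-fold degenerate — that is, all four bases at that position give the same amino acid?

Codon 1 CCA (Pro): third position 4-fold.
Codon 2 GAA (Glu): third position 2-fold.
Codon 3 GGU (Gly): third position 4-fold.
Codon 4 AUG (Met): third position 1-fold.
Codon 5 AGA (Arg): third position 2-fold.
Codon 6 GUU (Val): third position 4-fold.
Codon 7 GGC (Gly): third position 4-fold.
Codon 8 GUU (Val): third position 4-fold.
Codon 9 CAA (Gln): third position 2-fold.
Four-fold degenerate third positions: 5.

5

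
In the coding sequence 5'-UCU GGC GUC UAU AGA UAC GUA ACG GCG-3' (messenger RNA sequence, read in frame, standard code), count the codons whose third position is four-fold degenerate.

Codon 1 UCU (Ser): third position 4-fold.
Codon 2 GGC (Gly): third position 4-fold.
Codon 3 GUC (Val): third position 4-fold.
Codon 4 UAU (Tyr): third position 2-fold.
Codon 5 AGA (Arg): third position 2-fold.
Codon 6 UAC (Tyr): third position 2-fold.
Codon 7 GUA (Val): third position 4-fold.
Codon 8 ACG (Thr): third position 4-fold.
Codon 9 GCG (Ala): third position 4-fold.
Four-fold degenerate third positions: 6.

6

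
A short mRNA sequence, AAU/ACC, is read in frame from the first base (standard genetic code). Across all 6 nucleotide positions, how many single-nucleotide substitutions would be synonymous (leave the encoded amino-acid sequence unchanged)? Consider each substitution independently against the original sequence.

4

Codon 1 (AAU, Asn): 1 synonymous substitution.
Codon 2 (ACC, Thr): 3 synonymous substitutions.
Total: 1 + 3 = 4.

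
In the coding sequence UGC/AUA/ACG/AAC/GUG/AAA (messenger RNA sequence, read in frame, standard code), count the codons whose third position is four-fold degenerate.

2

Codon 1 UGC (Cys): third position 2-fold.
Codon 2 AUA (Ile): third position 3-fold.
Codon 3 ACG (Thr): third position 4-fold.
Codon 4 AAC (Asn): third position 2-fold.
Codon 5 GUG (Val): third position 4-fold.
Codon 6 AAA (Lys): third position 2-fold.
Four-fold degenerate third positions: 2.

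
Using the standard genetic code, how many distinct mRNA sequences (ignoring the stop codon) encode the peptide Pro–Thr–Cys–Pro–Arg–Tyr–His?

3072

Pro: 4 codons.
Thr: 4 codons.
Cys: 2 codons.
Pro: 4 codons.
Arg: 6 codons.
Tyr: 2 codons.
His: 2 codons.
4 × 4 × 2 × 4 × 6 × 2 × 2 = 3072.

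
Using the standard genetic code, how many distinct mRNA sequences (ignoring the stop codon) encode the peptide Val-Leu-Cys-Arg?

288

Val: 4 codons.
Leu: 6 codons.
Cys: 2 codons.
Arg: 6 codons.
4 × 6 × 2 × 6 = 288.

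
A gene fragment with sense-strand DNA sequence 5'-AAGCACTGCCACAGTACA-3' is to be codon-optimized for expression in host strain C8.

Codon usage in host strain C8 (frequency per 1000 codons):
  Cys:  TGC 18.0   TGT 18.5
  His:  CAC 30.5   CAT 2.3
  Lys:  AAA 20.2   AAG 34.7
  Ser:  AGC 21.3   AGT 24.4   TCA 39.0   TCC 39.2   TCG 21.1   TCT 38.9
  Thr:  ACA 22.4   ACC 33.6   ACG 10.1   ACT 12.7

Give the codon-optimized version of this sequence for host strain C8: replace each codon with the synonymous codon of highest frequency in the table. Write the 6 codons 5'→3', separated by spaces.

AAG CAC TGT CAC TCC ACC

Codon 1 (Lys): best is AAG at 34.7.
Codon 2 (His): best is CAC at 30.5.
Codon 3 (Cys): best is TGT at 18.5.
Codon 4 (His): best is CAC at 30.5.
Codon 5 (Ser): best is TCC at 39.2.
Codon 6 (Thr): best is ACC at 33.6.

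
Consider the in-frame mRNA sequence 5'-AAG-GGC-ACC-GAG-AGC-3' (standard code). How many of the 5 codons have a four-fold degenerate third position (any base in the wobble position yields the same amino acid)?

2

Codon 1 AAG (Lys): third position 2-fold.
Codon 2 GGC (Gly): third position 4-fold.
Codon 3 ACC (Thr): third position 4-fold.
Codon 4 GAG (Glu): third position 2-fold.
Codon 5 AGC (Ser): third position 2-fold.
Four-fold degenerate third positions: 2.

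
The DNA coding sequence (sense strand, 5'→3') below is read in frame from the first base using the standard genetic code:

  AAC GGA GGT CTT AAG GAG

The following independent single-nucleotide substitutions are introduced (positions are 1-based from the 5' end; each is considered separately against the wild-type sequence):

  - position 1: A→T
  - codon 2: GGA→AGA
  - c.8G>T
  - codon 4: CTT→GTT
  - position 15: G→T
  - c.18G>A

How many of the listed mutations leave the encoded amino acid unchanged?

1

Codon 1: AAC (Asn) → TAC (Tyr) — missense.
Codon 2: GGA (Gly) → AGA (Arg) — missense.
Codon 3: GGT (Gly) → GTT (Val) — missense.
Codon 4: CTT (Leu) → GTT (Val) — missense.
Codon 5: AAG (Lys) → AAT (Asn) — missense.
Codon 6: GAG (Glu) → GAA (Glu) — synonymous.
Synonymous: 1 of 6.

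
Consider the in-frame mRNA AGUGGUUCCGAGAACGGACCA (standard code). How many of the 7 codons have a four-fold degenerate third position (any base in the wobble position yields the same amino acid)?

4

Codon 1 AGU (Ser): third position 2-fold.
Codon 2 GGU (Gly): third position 4-fold.
Codon 3 UCC (Ser): third position 4-fold.
Codon 4 GAG (Glu): third position 2-fold.
Codon 5 AAC (Asn): third position 2-fold.
Codon 6 GGA (Gly): third position 4-fold.
Codon 7 CCA (Pro): third position 4-fold.
Four-fold degenerate third positions: 4.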